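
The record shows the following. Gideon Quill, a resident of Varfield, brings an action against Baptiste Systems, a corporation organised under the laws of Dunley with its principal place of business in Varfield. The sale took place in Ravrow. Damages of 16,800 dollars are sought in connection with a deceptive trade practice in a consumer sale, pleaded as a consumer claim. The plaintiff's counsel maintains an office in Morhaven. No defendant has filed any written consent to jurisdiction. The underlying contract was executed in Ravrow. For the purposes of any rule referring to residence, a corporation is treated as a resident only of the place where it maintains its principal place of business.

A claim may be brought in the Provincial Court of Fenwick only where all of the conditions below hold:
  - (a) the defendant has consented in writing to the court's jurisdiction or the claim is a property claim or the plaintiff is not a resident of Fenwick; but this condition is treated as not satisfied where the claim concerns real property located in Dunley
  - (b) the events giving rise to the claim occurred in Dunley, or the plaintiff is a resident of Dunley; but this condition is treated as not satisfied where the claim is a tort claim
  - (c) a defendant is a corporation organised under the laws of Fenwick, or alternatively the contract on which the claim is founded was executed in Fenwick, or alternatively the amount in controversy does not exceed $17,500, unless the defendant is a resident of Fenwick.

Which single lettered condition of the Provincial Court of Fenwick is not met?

(b)

The Provincial Court of Fenwick:
  (a) The plaintiff resides in Varfield, which is not Fenwick, which satisfies one of the alternatives. The exception is not triggered, since the claim does not concern real property. Met.
  (b) The operative events occurred in Ravrow, not Dunley; the plaintiff resides in Varfield, not Dunley — every alternative fails. Fails.
  (c) The amount in controversy is $16,800, within the 17,500 dollars ceiling, so this disjunct is met. Met.
Only condition (b) fails.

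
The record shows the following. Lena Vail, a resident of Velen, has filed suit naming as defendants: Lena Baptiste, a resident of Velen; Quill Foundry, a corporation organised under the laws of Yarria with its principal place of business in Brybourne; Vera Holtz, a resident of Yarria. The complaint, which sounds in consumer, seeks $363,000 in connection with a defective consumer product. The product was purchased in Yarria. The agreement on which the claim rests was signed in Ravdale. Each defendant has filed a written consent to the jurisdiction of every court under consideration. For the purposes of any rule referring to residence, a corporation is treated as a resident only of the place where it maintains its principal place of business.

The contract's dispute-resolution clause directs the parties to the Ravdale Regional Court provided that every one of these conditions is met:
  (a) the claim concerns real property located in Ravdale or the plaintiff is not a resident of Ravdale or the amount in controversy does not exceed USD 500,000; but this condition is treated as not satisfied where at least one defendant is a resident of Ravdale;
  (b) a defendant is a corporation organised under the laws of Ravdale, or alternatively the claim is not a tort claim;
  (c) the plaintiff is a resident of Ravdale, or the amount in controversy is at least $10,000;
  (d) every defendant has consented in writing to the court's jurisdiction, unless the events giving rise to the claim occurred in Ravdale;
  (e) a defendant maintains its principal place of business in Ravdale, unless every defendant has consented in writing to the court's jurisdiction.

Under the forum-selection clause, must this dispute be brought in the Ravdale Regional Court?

The Ravdale Regional Court:
  (a) The plaintiff resides in Velen, which is not Ravdale — that alternative is enough. The carve-out does not apply: no defendant resides in Ravdale (they reside in Velen, Brybourne, Yarria). Condition met.
  (b) The claim is a consumer claim, not a tort claim, which satisfies one of the alternatives. Met.
  (c) The amount in controversy is USD 363,000, which meets the $10,000 floor — that alternative is enough. Condition met.
  (d) Every defendant has filed written consent. Satisfied.
  (e) The corporate defendant(s) have their principal place of business in Brybourne, not Ravdale. The proviso rescues it, though: every defendant has filed written consent. Satisfied.
  → The clause applies.

Yes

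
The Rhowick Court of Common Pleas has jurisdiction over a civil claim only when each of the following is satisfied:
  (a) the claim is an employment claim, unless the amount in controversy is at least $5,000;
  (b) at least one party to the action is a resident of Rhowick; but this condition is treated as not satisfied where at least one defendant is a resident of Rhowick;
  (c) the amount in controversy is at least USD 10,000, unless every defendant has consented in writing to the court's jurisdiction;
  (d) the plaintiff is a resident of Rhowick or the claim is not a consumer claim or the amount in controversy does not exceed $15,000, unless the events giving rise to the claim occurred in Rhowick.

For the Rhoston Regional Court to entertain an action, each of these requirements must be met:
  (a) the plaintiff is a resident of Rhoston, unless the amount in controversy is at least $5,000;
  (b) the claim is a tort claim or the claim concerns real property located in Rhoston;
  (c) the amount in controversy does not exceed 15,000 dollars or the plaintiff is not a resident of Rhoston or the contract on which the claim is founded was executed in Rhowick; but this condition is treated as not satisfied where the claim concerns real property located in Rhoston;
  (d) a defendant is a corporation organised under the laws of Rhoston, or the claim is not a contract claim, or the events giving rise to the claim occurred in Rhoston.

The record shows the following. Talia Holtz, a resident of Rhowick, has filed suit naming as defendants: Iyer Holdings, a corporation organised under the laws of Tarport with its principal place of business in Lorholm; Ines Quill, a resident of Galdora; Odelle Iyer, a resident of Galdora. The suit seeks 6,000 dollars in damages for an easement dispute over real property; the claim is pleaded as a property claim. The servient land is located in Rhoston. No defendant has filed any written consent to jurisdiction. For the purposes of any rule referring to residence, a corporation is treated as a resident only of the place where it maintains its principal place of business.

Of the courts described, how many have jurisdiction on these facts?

The Rhowick Court of Common Pleas:
  (a) The claim is a property claim, not an employment claim. The proviso rescues it, though: the amount in controversy is $6,000, which meets the $5,000 floor. Met.
  (b) Talia Holtz resides in Rhowick. The carve-out does not apply: no defendant resides in Rhowick (they reside in Lorholm, Galdora, Galdora). Satisfied.
  (c) The amount in controversy is $6,000, below the $10,000 floor. And no such written consent has been filed, so the proviso does not save it. Not met.
  (d) The plaintiff resides in Rhowick, which satisfies one of the alternatives. Condition met.
  → Not every requirement is met — no jurisdiction.
The Rhoston Regional Court:
  (a) The plaintiff resides in Rhowick, not Rhoston. The proviso rescues it, though: the amount in controversy is 6,000 dollars, which meets the 5,000 dollars floor. Met.
  (b) The property lies in Rhoston, so one alternative holds. Condition met.
  (c) The amount in controversy is 6,000 dollars, within the USD 15,000 ceiling, so one alternative holds. But the property lies in Rhoston, triggering the carve-out and defeating this condition. Not met.
  (d) The claim is a property claim, not a contract claim, so this disjunct is met. Met.
  → The court lacks jurisdiction.
No court satisfies all of its conditions.

0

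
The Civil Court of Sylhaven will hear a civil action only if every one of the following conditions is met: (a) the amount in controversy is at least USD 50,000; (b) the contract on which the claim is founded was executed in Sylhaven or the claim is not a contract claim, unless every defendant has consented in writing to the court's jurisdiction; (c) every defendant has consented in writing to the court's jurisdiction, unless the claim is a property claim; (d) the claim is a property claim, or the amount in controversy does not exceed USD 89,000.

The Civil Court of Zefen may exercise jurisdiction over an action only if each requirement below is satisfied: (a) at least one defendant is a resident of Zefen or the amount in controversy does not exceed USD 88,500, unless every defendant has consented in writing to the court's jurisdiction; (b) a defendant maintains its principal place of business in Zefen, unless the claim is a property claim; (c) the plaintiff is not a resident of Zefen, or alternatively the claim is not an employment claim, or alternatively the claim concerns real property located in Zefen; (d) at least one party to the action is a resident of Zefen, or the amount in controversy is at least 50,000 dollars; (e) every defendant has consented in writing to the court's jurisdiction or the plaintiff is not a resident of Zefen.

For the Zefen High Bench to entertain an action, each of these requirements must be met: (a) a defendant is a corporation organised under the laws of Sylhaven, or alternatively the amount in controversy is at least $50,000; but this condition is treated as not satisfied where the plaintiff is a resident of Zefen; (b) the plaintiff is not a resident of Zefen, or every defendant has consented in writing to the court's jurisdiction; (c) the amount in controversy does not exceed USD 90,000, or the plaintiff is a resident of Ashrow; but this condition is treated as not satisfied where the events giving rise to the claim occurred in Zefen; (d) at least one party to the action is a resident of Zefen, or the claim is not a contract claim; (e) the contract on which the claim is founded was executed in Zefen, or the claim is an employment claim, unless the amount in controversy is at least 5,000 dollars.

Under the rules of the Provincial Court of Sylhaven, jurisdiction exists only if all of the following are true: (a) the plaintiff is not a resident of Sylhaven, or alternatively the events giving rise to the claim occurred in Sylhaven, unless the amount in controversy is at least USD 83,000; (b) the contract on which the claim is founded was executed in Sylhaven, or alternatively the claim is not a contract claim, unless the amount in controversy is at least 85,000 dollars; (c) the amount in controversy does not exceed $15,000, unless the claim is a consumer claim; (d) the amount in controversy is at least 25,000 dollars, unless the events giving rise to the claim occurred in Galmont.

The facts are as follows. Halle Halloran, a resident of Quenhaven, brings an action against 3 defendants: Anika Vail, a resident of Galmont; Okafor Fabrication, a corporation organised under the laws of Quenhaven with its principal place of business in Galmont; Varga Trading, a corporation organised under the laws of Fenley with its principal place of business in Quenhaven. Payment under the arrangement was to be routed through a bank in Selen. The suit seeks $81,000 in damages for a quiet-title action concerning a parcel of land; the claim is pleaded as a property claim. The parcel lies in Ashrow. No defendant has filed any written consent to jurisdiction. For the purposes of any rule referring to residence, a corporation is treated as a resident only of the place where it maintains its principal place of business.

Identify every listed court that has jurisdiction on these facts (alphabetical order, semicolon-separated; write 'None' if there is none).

the Civil Court of Sylhaven; the Civil Court of Zefen; the Zefen High Bench

The Civil Court of Sylhaven:
  (a) The amount in controversy is USD 81,000, which meets the USD 50,000 floor. Satisfied.
  (b) The claim is a property claim, not a contract claim, so this disjunct is met. Condition met.
  (c) No such written consent has been filed. But the claim is a property claim, and the 'unless' clause therefore excuses the requirement. Satisfied.
  (d) The claim is a property claim — that alternative is enough. Met.
  → The court has jurisdiction.
The Civil Court of Zefen:
  (a) The amount in controversy is $81,000, within the $88,500 ceiling, so this disjunct is met. Satisfied.
  (b) The corporate defendant(s) have their principal place of business in Galmont, Quenhaven, not Zefen. The proviso rescues it, though: the claim is a property claim. Satisfied.
  (c) The plaintiff resides in Quenhaven, which is not Zefen, so this disjunct is met. Met.
  (d) The amount in controversy is $81,000, which meets the 50,000 dollars floor, which satisfies one of the alternatives. Met.
  (e) The plaintiff resides in Quenhaven, which is not Zefen, so this disjunct is met. Met.
  → Jurisdiction lies.
The Zefen High Bench:
  (a) The amount in controversy is 81,000 dollars, which meets the USD 50,000 floor, which satisfies one of the alternatives. And the carve-out is inapplicable — the plaintiff resides in Quenhaven, not Zefen. Condition met.
  (b) The plaintiff resides in Quenhaven, which is not Zefen, which satisfies one of the alternatives. Satisfied.
  (c) The amount in controversy is $81,000, within the 90,000 dollars ceiling — that alternative is enough. The carve-out does not apply: the operative events occurred in Ashrow, not Zefen. Condition met.
  (d) The claim is a property claim, not a contract claim — that alternative is enough. Met.
  (e) No contract (and hence no place of execution) is alleged; the claim is a property claim, not an employment claim — no alternative holds. However, the amount in controversy is 81,000 dollars, which meets the $5,000 floor, so the 'unless' proviso supplies this condition. Condition met.
  → The court has jurisdiction.
The Provincial Court of Sylhaven:
  (a) The plaintiff resides in Quenhaven, which is not Sylhaven — that alternative is enough. Condition met.
  (b) The claim is a property claim, not a contract claim, which satisfies one of the alternatives. Met.
  (c) The amount in controversy is 81,000 dollars, above the $15,000 ceiling. And the claim is a property claim, not a consumer claim, so the proviso does not save it. Not satisfied.
  (d) The amount in controversy is $81,000, which meets the 25,000 dollars floor. Condition met.
  → Not every requirement is met — no jurisdiction.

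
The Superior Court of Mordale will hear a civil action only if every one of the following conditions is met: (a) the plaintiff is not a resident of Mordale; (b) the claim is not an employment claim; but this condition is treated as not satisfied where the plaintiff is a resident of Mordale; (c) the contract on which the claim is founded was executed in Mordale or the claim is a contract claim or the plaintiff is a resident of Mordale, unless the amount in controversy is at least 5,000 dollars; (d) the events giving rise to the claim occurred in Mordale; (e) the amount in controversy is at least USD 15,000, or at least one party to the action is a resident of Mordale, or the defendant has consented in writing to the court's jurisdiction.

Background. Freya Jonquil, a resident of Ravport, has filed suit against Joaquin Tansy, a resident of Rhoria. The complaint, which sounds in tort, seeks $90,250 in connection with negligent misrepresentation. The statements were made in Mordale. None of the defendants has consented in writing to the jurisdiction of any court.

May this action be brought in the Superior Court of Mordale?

The Superior Court of Mordale:
  (a) The plaintiff resides in Ravport, which is not Mordale. Met.
  (b) The claim is a tort claim, not an employment claim. And the carve-out is inapplicable — the plaintiff resides in Ravport, not Mordale. Condition met.
  (c) No contract (and hence no place of execution) is alleged; the claim is a tort claim, not a contract claim; the plaintiff resides in Ravport, not Mordale — none of the alternatives is met. But the amount in controversy is USD 90,250, which meets the USD 5,000 floor, and the 'unless' clause therefore excuses the requirement. Met.
  (d) The operative events occurred in Mordale. Condition met.
  (e) The amount in controversy is 90,250 dollars, which meets the $15,000 floor — that alternative is enough. Satisfied.
  → All conditions met; jurisdiction exists.

Yes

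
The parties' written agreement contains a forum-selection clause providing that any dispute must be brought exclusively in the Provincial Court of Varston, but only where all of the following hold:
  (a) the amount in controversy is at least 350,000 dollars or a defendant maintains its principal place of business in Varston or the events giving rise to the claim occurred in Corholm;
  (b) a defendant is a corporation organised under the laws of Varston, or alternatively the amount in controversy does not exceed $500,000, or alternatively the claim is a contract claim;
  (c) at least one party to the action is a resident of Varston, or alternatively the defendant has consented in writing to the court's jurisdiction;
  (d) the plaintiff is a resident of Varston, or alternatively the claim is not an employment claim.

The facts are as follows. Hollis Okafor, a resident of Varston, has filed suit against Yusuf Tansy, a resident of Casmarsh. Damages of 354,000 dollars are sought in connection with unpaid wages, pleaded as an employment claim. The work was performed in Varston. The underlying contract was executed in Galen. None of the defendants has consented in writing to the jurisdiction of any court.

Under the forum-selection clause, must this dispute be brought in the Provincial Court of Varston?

The Provincial Court of Varston:
  (a) The amount in controversy is USD 354,000, which meets the USD 350,000 floor, so one alternative holds. Condition met.
  (b) The amount in controversy is USD 354,000, within the 500,000 dollars ceiling, which satisfies one of the alternatives. Condition met.
  (c) Hollis Okafor resides in Varston, so one alternative holds. Condition met.
  (d) The plaintiff resides in Varston, so this disjunct is met. Condition met.
  → Forum clause is triggered.

Yes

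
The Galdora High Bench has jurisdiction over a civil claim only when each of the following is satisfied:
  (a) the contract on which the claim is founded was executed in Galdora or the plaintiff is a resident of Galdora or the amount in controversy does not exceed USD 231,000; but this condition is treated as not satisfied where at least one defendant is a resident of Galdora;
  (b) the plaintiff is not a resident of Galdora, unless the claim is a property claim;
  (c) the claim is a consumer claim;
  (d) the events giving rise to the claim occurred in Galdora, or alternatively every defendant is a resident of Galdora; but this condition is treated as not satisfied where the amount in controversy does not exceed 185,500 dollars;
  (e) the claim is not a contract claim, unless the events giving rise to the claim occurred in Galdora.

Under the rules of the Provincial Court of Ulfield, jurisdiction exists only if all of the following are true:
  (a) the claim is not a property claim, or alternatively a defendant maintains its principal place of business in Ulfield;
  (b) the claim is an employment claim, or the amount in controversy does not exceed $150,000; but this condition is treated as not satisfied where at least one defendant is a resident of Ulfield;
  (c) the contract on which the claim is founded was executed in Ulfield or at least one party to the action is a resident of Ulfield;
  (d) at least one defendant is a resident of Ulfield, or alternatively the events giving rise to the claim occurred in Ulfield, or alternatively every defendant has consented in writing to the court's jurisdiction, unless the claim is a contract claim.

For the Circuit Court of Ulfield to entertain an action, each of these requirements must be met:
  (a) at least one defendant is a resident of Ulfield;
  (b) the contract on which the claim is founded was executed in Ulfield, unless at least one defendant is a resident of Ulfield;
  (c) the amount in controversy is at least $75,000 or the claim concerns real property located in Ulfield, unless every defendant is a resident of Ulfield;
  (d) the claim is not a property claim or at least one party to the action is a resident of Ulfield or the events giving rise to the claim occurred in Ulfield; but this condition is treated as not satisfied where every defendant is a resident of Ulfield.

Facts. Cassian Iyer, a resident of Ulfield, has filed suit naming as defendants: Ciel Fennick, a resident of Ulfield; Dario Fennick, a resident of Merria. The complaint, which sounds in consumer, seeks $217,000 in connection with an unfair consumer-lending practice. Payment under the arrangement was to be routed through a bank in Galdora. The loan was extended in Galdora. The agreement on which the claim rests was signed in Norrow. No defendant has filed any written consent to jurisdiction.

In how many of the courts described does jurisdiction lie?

The Galdora High Bench:
  (a) The amount in controversy is 217,000 dollars, within the 231,000 dollars ceiling — that alternative is enough. And the carve-out is inapplicable — no defendant resides in Galdora (they reside in Ulfield, Merria). Met.
  (b) The plaintiff resides in Ulfield, which is not Galdora. Condition met.
  (c) The claim is a consumer claim. Met.
  (d) The operative events occurred in Galdora, which satisfies one of the alternatives. And the carve-out is inapplicable — the amount in controversy is USD 217,000, above the 185,500 dollars ceiling. Satisfied.
  (e) The claim is a consumer claim, not a contract claim. Met.
  → The court has jurisdiction.
The Provincial Court of Ulfield:
  (a) The claim is a consumer claim, not a property claim — that alternative is enough. Condition met.
  (b) The claim is a consumer claim, not an employment claim; the amount in controversy is USD 217,000, above the USD 150,000 ceiling — every alternative fails. Condition not met.
  (c) Cassian Iyer resides in Ulfield, so one alternative holds. Satisfied.
  (d) Ciel Fennick resides in Ulfield — that alternative is enough. Met.
  → At least one condition fails; no jurisdiction.
The Circuit Court of Ulfield:
  (a) Ciel Fennick resides in Ulfield. Condition met.
  (b) The contract was executed in Norrow, not Ulfield. However, Ciel Fennick resides in Ulfield, so the 'unless' proviso supplies this condition. Condition met.
  (c) The amount in controversy is USD 217,000, which meets the $75,000 floor, which satisfies one of the alternatives. Met.
  (d) The claim is a consumer claim, not a property claim, so this disjunct is met. The exception is not triggered, since the defendants reside as follows — Ciel Fennick in Ulfield, Dario Fennick in Merria — not all in Ulfield. Condition met.
  → Jurisdiction lies.
Courts with jurisdiction: the Galdora High Bench, the Circuit Court of Ulfield — 2 in total.

2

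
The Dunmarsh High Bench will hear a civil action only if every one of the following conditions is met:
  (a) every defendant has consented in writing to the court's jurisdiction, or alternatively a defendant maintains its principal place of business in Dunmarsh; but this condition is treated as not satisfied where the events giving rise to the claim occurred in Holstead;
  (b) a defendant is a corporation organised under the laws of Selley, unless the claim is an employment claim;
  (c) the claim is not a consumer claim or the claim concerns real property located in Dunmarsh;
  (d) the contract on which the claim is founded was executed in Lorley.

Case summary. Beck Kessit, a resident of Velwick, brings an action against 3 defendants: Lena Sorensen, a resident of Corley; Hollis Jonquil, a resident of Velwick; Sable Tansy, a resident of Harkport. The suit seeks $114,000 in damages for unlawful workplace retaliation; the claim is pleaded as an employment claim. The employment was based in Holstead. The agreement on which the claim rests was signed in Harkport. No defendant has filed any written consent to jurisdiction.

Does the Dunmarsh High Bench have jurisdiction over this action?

The Dunmarsh High Bench:
  (a) No such written consent has been filed; no defendant is a corporation — every alternative fails. Fails.
  (b) No defendant is a corporation. But the claim is an employment claim, and the 'unless' clause therefore excuses the requirement. Condition met.
  (c) The claim is an employment claim, not a consumer claim, which satisfies one of the alternatives. Condition met.
  (d) The contract was executed in Harkport, not Lorley. Not met.
  → No jurisdiction.

No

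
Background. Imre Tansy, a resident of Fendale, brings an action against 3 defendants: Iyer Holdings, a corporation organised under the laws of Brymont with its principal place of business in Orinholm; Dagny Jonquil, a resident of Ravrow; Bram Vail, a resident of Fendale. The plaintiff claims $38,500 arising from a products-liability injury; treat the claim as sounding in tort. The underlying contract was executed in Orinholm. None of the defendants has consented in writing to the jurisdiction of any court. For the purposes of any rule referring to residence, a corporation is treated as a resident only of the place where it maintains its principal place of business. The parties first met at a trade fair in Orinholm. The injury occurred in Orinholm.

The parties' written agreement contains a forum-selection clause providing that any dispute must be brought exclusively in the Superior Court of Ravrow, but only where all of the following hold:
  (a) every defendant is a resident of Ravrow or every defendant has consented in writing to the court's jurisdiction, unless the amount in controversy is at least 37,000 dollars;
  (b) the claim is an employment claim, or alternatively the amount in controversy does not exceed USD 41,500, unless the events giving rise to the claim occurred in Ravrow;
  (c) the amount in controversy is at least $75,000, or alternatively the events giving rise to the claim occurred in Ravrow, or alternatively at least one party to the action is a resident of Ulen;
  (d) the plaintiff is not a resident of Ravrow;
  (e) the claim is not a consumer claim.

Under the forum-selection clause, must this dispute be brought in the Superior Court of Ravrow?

The Superior Court of Ravrow:
  (a) The defendants reside as follows — Iyer Holdings in Orinholm, Dagny Jonquil in Ravrow, Bram Vail in Fendale — not all in Ravrow; no such written consent has been filed — no alternative holds. But the amount in controversy is USD 38,500, which meets the 37,000 dollars floor, and the 'unless' clause therefore excuses the requirement. Condition met.
  (b) The amount in controversy is USD 38,500, within the $41,500 ceiling, so this disjunct is met. Satisfied.
  (c) The amount in controversy is $38,500, below the 75,000 dollars floor; the operative events occurred in Orinholm, not Ravrow; no party resides in Ulen — none of the alternatives is met. Condition not met.
  (d) The plaintiff resides in Fendale, which is not Ravrow. Met.
  (e) The claim is a tort claim, not a consumer claim. Satisfied.
  → Forum clause is not triggered.

No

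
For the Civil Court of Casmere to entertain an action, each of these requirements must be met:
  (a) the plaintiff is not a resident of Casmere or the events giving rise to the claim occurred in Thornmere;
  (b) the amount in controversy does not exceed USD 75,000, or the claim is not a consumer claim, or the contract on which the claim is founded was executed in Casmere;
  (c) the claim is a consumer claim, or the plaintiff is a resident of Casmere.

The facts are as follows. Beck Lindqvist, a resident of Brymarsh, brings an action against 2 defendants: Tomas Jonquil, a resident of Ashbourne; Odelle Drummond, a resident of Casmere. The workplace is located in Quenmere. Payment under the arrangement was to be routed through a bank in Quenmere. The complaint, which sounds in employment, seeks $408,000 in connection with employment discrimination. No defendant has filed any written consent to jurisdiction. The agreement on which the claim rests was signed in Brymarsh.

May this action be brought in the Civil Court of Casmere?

The Civil Court of Casmere:
  (a) The plaintiff resides in Brymarsh, which is not Casmere, so one alternative holds. Satisfied.
  (b) The claim is an employment claim, not a consumer claim, which satisfies one of the alternatives. Met.
  (c) The claim is an employment claim, not a consumer claim; the plaintiff resides in Brymarsh, not Casmere — every alternative fails. Condition not met.
  → At least one condition fails; no jurisdiction.

No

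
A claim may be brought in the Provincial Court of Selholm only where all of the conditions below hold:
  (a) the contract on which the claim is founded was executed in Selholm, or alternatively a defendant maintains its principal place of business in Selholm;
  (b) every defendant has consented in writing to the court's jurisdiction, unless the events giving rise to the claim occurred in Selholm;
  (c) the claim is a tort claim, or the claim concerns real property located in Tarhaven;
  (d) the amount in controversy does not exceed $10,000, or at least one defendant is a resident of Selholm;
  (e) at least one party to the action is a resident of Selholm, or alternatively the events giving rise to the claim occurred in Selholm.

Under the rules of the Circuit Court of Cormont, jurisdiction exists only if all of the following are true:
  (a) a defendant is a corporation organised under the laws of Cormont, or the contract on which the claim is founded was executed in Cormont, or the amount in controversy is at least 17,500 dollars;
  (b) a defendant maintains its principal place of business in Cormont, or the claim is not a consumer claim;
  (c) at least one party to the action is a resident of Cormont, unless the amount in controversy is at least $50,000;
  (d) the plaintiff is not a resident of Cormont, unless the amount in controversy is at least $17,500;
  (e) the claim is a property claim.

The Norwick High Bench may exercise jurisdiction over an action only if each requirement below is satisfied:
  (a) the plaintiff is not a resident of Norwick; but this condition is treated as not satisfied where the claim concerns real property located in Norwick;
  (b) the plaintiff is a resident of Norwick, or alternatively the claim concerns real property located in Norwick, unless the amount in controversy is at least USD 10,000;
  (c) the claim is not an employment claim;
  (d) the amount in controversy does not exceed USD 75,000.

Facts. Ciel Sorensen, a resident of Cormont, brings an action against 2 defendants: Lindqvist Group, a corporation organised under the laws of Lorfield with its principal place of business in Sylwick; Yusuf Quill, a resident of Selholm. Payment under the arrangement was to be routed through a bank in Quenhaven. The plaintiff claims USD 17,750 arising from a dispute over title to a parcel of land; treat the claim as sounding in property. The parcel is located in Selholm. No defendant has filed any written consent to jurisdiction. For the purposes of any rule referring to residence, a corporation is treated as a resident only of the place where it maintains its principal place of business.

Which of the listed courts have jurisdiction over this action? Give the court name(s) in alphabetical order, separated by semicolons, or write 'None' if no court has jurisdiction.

The Provincial Court of Selholm:
  (a) No contract (and hence no place of execution) is alleged; the corporate defendant(s) have their principal place of business in Sylwick, not Selholm — none of the alternatives is met. Not satisfied.
  (b) No such written consent has been filed. But the operative events occurred in Selholm, and the 'unless' clause therefore excuses the requirement. Met.
  (c) The claim is a property claim, not a tort claim; the property lies in Selholm, not Tarhaven — no alternative holds. Not met.
  (d) Yusuf Quill resides in Selholm, so this disjunct is met. Met.
  (e) Yusuf Quill resides in Selholm, so one alternative holds. Met.
  → Not every requirement is met — no jurisdiction.
The Circuit Court of Cormont:
  (a) The amount in controversy is 17,750 dollars, which meets the $17,500 floor, so one alternative holds. Satisfied.
  (b) The claim is a property claim, not a consumer claim, which satisfies one of the alternatives. Met.
  (c) Ciel Sorensen resides in Cormont. Condition met.
  (d) The plaintiff resides in Cormont. But the amount in controversy is 17,750 dollars, which meets the USD 17,500 floor, and the 'unless' clause therefore excuses the requirement. Met.
  (e) The claim is a property claim. Condition met.
  → Every requirement is satisfied — jurisdiction.
The Norwick High Bench:
  (a) The plaintiff resides in Cormont, which is not Norwick. And the carve-out is inapplicable — the property lies in Selholm, not Norwick. Satisfied.
  (b) The plaintiff resides in Cormont, not Norwick; the property lies in Selholm, not Norwick — none of the alternatives is met. But the amount in controversy is USD 17,750, which meets the USD 10,000 floor, and the 'unless' clause therefore excuses the requirement. Satisfied.
  (c) The claim is a property claim, not an employment claim. Met.
  (d) The amount in controversy is 17,750 dollars, within the 75,000 dollars ceiling. Met.
  → Every requirement is satisfied — jurisdiction.

the Circuit Court of Cormont; the Norwick High Bench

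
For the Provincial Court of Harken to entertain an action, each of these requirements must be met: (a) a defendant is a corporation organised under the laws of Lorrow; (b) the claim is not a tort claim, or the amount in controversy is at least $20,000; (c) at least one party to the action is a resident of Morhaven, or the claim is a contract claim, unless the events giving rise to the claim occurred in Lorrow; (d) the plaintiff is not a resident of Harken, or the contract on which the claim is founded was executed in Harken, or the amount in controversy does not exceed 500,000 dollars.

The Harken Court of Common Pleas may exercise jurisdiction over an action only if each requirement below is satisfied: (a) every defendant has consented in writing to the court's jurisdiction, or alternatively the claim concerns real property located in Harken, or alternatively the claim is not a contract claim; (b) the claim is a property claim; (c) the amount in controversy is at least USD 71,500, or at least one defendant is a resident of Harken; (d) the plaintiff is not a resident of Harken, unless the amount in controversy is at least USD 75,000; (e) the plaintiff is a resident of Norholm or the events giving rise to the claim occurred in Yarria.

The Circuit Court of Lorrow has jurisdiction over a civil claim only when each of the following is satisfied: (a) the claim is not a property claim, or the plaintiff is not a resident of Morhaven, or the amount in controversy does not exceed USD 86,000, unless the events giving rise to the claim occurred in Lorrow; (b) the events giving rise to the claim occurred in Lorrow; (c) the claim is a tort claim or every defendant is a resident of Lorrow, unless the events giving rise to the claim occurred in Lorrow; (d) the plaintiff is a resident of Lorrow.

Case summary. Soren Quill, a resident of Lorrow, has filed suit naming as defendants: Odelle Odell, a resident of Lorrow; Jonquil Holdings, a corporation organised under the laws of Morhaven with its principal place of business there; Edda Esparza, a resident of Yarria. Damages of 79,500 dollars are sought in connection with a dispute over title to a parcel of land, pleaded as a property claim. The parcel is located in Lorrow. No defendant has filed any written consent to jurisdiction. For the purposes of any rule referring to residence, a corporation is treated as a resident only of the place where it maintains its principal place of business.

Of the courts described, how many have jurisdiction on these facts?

1

The Provincial Court of Harken:
  (a) The corporate defendant(s) are organised in Morhaven, not Lorrow. Condition not met.
  (b) The claim is a property claim, not a tort claim, so one alternative holds. Satisfied.
  (c) Jonquil Holdings resides in Morhaven — that alternative is enough. Met.
  (d) The plaintiff resides in Lorrow, which is not Harken, which satisfies one of the alternatives. Condition met.
  → No jurisdiction.
The Harken Court of Common Pleas:
  (a) The claim is a property claim, not a contract claim, so one alternative holds. Met.
  (b) The claim is a property claim. Satisfied.
  (c) The amount in controversy is 79,500 dollars, which meets the $71,500 floor, which satisfies one of the alternatives. Condition met.
  (d) The plaintiff resides in Lorrow, which is not Harken. Met.
  (e) The plaintiff resides in Lorrow, not Norholm; the operative events occurred in Lorrow, not Yarria — none of the alternatives is met. Not met.
  → Not every requirement is met — no jurisdiction.
The Circuit Court of Lorrow:
  (a) The plaintiff resides in Lorrow, which is not Morhaven — that alternative is enough. Met.
  (b) The operative events occurred in Lorrow. Satisfied.
  (c) The claim is a property claim, not a tort claim; the defendants reside as follows — Odelle Odell in Lorrow, Jonquil Holdings in Morhaven, Edda Esparza in Yarria — not all in Lorrow — none of the alternatives is met. The proviso rescues it, though: the operative events occurred in Lorrow. Satisfied.
  (d) The plaintiff resides in Lorrow. Satisfied.
  → Jurisdiction lies.
Courts with jurisdiction: the Circuit Court of Lorrow — 1 in total.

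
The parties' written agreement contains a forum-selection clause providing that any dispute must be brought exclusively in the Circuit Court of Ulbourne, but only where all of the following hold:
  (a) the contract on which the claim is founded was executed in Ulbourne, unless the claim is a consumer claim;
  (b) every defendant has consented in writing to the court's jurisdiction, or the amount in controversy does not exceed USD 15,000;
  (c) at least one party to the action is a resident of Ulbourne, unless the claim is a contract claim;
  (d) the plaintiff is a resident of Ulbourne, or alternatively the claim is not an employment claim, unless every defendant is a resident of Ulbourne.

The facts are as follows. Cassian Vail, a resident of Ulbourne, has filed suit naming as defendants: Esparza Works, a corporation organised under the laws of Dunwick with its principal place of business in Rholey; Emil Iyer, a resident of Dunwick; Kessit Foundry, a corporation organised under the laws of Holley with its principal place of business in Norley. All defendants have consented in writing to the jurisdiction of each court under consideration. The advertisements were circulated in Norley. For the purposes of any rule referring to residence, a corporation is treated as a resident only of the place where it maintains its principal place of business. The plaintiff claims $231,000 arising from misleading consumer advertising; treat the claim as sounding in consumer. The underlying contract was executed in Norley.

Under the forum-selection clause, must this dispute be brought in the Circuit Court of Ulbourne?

Yes

The Circuit Court of Ulbourne:
  (a) The contract was executed in Norley, not Ulbourne. But the claim is a consumer claim, and the 'unless' clause therefore excuses the requirement. Satisfied.
  (b) Every defendant has filed written consent, which satisfies one of the alternatives. Condition met.
  (c) Cassian Vail resides in Ulbourne. Condition met.
  (d) The plaintiff resides in Ulbourne — that alternative is enough. Met.
  → Forum clause is triggered.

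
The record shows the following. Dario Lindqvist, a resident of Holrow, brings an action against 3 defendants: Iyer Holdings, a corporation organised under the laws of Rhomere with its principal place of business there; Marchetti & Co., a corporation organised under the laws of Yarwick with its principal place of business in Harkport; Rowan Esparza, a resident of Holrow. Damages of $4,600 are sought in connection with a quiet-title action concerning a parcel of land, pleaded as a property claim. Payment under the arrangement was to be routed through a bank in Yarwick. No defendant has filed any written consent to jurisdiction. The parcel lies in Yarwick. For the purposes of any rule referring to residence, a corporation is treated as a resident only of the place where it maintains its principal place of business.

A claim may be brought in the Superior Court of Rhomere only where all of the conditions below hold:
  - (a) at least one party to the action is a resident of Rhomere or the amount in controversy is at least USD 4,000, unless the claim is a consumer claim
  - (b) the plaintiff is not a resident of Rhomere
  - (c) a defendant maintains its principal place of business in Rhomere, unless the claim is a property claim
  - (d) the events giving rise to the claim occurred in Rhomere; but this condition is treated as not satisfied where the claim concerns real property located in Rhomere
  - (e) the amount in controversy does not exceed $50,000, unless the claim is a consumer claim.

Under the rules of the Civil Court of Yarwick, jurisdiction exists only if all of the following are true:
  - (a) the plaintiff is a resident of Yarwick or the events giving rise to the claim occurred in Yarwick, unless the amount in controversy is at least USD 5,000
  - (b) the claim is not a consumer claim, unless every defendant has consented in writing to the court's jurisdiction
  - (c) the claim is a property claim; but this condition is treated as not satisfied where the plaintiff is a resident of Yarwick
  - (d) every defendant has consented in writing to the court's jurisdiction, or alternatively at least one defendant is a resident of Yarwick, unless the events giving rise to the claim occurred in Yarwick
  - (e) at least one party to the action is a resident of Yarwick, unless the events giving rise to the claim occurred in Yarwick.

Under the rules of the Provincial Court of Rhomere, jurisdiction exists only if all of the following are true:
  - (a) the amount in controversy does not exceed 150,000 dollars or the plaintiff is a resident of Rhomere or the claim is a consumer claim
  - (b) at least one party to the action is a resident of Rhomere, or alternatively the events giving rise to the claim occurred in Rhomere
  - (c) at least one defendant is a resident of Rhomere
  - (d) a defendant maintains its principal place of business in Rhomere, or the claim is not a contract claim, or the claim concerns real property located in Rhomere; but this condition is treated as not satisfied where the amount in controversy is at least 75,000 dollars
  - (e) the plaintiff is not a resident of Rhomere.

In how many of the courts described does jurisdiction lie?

2

The Superior Court of Rhomere:
  (a) Iyer Holdings resides in Rhomere, so one alternative holds. Satisfied.
  (b) The plaintiff resides in Holrow, which is not Rhomere. Satisfied.
  (c) Iyer Holdings has its principal place of business in Rhomere. Met.
  (d) The operative events occurred in Yarwick, not Rhomere. Fails.
  (e) The amount in controversy is USD 4,600, within the USD 50,000 ceiling. Met.
  → Not every requirement is met — no jurisdiction.
The Civil Court of Yarwick:
  (a) The operative events occurred in Yarwick, so one alternative holds. Satisfied.
  (b) The claim is a property claim, not a consumer claim. Satisfied.
  (c) The claim is a property claim. The carve-out does not apply: the plaintiff resides in Holrow, not Yarwick. Met.
  (d) No such written consent has been filed; no defendant resides in Yarwick (they reside in Rhomere, Harkport, Holrow) — none of the alternatives is met. But the operative events occurred in Yarwick, and the 'unless' clause therefore excuses the requirement. Condition met.
  (e) No party resides in Yarwick. But the operative events occurred in Yarwick, and the 'unless' clause therefore excuses the requirement. Satisfied.
  → Jurisdiction lies.
The Provincial Court of Rhomere:
  (a) The amount in controversy is $4,600, within the 150,000 dollars ceiling — that alternative is enough. Met.
  (b) Iyer Holdings resides in Rhomere — that alternative is enough. Satisfied.
  (c) Iyer Holdings resides in Rhomere. Met.
  (d) Iyer Holdings has its principal place of business in Rhomere — that alternative is enough. The carve-out does not apply: the amount in controversy is $4,600, below the 75,000 dollars floor. Met.
  (e) The plaintiff resides in Holrow, which is not Rhomere. Met.
  → The court has jurisdiction.
Courts with jurisdiction: the Civil Court of Yarwick, the Provincial Court of Rhomere — 2 in total.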